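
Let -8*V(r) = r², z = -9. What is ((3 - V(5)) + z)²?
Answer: 529/64 ≈ 8.2656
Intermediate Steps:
V(r) = -r²/8
((3 - V(5)) + z)² = ((3 - (-1)*5²/8) - 9)² = ((3 - (-1)*25/8) - 9)² = ((3 - 1*(-25/8)) - 9)² = ((3 + 25/8) - 9)² = (49/8 - 9)² = (-23/8)² = 529/64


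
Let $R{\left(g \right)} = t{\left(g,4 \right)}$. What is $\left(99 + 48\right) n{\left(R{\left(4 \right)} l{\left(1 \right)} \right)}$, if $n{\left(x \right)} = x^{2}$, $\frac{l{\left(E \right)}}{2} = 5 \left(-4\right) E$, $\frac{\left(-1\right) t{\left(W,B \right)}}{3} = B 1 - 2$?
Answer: $8467200$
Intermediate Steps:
$t{\left(W,B \right)} = 6 - 3 B$ ($t{\left(W,B \right)} = - 3 \left(B 1 - 2\right) = - 3 \left(B - 2\right) = - 3 \left(-2 + B\right) = 6 - 3 B$)
$l{\left(E \right)} = - 40 E$ ($l{\left(E \right)} = 2 \cdot 5 \left(-4\right) E = 2 \left(- 20 E\right) = - 40 E$)
$R{\left(g \right)} = -6$ ($R{\left(g \right)} = 6 - 12 = -6$)
$\left(99 + 48\right) n{\left(R{\left(4 \right)} l{\left(1 \right)} \right)} = \left(99 + 48\right) \left(- 6 \left(\left(-40\right) 1\right)\right)^{2} = 147 \left(\left(-6\right) \left(-40\right)\right)^{2} = 147 \cdot 240^{2} = 147 \cdot 57600 = 8467200$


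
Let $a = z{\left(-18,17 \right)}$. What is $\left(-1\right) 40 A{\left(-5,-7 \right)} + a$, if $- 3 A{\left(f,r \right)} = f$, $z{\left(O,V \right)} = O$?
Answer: $- \frac{254}{3} \approx -84.667$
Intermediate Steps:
$A{\left(f,r \right)} = - \frac{f}{3}$
$a = -18$
$\left(-1\right) 40 A{\left(-5,-7 \right)} + a = \left(-1\right) 40 \left(\left(- \frac{1}{3}\right) \left(-5\right)\right) - 18 = \left(-40\right) \frac{5}{3} - 18 = - \frac{200}{3} - 18 = - \frac{254}{3}$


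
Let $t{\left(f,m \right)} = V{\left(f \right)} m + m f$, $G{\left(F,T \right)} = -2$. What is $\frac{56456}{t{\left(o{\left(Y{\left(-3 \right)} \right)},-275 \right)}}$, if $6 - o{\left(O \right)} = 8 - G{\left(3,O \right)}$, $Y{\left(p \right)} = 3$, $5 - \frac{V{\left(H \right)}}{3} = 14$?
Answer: $\frac{56456}{8525} \approx 6.6224$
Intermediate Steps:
$V{\left(H \right)} = -27$ ($V{\left(H \right)} = 15 - 42 = -27$)
$o{\left(O \right)} = -4$ ($o{\left(O \right)} = 6 - \left(8 - -2\right) = 6 - \left(8 + 2\right) = 6 - 10 = -4$)
$t{\left(f,m \right)} = - 27 m + f m$ ($t{\left(f,m \right)} = - 27 m + m f = - 27 m + f m$)
$\frac{56456}{t{\left(o{\left(Y{\left(-3 \right)} \right)},-275 \right)}} = \frac{56456}{\left(-275\right) \left(-27 - 4\right)} = \frac{56456}{\left(-275\right) \left(-31\right)} = \frac{56456}{8525}$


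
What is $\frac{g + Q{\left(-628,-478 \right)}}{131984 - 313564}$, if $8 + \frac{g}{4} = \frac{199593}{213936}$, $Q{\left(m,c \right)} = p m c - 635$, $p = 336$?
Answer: $- \frac{1798152773527}{3237208240} \approx -555.46$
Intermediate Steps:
$Q{\left(m,c \right)} = -635 + 336 c m$ ($Q{\left(m,c \right)} = 336 m c - 635 = 336 c m - 635 = -635 + 336 c m$)
$g = - \frac{503965}{17828}$ ($g = -32 + 4 \cdot \frac{199593}{213936} = -32 + 4 \cdot 199593 \cdot \frac{1}{213936} = -32 + 4 \cdot \frac{66531}{71312} = -32 + \frac{66531}{17828} = - \frac{503965}{17828} \approx -28.268$)
$\frac{g + Q{\left(-628,-478 \right)}}{131984 - 313564} = \frac{- \frac{503965}{17828} - \left(635 + 160608 \left(-628\right)\right)}{131984 - 313564} = \frac{- \frac{503965}{17828} + \left(-635 + 100861824\right)}{-181580} = \left(- \frac{503965}{17828} + 100861189\right) \left(- \frac{1}{181580}\right) = \frac{1798152773527}{17828} \left(- \frac{1}{181580}\right) = - \frac{1798152773527}{3237208240}$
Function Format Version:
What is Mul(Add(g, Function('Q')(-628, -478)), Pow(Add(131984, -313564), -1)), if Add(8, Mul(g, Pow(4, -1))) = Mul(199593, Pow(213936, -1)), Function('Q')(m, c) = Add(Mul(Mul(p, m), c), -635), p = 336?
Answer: Rational(-1798152773527, 3237208240) ≈ -555.46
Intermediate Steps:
Function('Q')(m, c) = Add(-635, Mul(336, c, m)) (Function('Q')(m, c) = Add(Mul(Mul(336, m), c), -635) = Add(Mul(336, c, m), -635) = Add(-635, Mul(336, c, m)))
g = Rational(-503965, 17828) (g = Add(-32, Mul(4, Mul(199593, Pow(213936, -1)))) = Add(-32, Mul(4, Mul(199593, Rational(1, 213936)))) = Add(-32, Mul(4, Rational(66531, 71312))) = Add(-32, Rational(66531, 17828)) = Rational(-503965, 17828) ≈ -28.268)
Mul(Add(g, Function('Q')(-628, -478)), Pow(Add(131984, -313564), -1)) = Mul(Add(Rational(-503965, 17828), Add(-635, Mul(336, -478, -628))), Pow(Add(131984, -313564), -1)) = Mul(Add(Rational(-503965, 17828), Add(-635, 100861824)), Pow(-181580, -1)) = Mul(Add(Rational(-503965, 17828), 100861189), Rational(-1, 181580)) = Mul(Rational(1798152773527, 17828), Rational(-1, 181580)) = Rational(-1798152773527, 3237208240)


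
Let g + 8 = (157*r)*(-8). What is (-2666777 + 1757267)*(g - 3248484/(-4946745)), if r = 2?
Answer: 755654190972744/329783 ≈ 2.2914e+9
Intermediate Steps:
g = -2520 (g = -8 + (157*2)*(-8) = -8 + 314*(-8) = -8 - 2512 = -2520)
(-2666777 + 1757267)*(g - 3248484/(-4946745)) = (-2666777 + 1757267)*(-2520 - 3248484/(-4946745)) = -909510*(-2520 - 3248484*(-1/4946745)) = -909510*(-2520 + 1082828/1648915) = -909510*(-4154182972/1648915) = 755654190972744/329783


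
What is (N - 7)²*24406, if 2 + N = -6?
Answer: 5491350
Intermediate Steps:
N = -8 (N = -2 - 6 = -8)
(N - 7)²*24406 = (-8 - 7)²*24406 = (-15)²*24406 = 225*24406 = 5491350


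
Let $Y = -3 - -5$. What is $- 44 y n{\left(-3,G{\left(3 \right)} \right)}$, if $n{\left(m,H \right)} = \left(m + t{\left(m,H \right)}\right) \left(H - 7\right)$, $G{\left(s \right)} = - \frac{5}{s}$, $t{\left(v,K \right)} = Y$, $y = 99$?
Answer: $-37752$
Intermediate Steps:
$Y = 2$ ($Y = -3 + 5 = 2$)
$t{\left(v,K \right)} = 2$
$n{\left(m,H \right)} = \left(-7 + H\right) \left(2 + m\right)$ ($n{\left(m,H \right)} = \left(m + 2\right) \left(H - 7\right) = \left(2 + m\right) \left(-7 + H\right) = \left(-7 + H\right) \left(2 + m\right)$)
$- 44 y n{\left(-3,G{\left(3 \right)} \right)} = \left(-44\right) 99 \left(-14 - -21 + 2 \left(- \frac{5}{3}\right) + - \frac{5}{3} \left(-3\right)\right) = - 4356 \left(-14 + 21 + 2 \left(\left(-5\right) \frac{1}{3}\right) + \left(-5\right) \frac{1}{3} \left(-3\right)\right) = - 4356 \left(-14 + 21 + 2 \left(- \frac{5}{3}\right) - -5\right) = - 4356 \left(-14 + 21 - \frac{10}{3} + 5\right) = \left(-4356\right) \frac{26}{3} = -37752$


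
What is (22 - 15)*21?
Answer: 147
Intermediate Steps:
(22 - 15)*21 = 7*21 = 147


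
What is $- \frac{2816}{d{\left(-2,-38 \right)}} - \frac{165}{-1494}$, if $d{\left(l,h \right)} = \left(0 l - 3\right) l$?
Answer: $- \frac{77891}{166} \approx -469.22$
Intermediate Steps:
$d{\left(l,h \right)} = - 3 l$ ($d{\left(l,h \right)} = \left(0 - 3\right) l = - 3 l$)
$- \frac{2816}{d{\left(-2,-38 \right)}} - \frac{165}{-1494} = - \frac{2816}{\left(-3\right) \left(-2\right)} - \frac{165}{-1494} = - \frac{2816}{6} - - \frac{55}{498} = \left(-2816\right) \frac{1}{6} + \frac{55}{498} = - \frac{1408}{3} + \frac{55}{498} = - \frac{77891}{166}$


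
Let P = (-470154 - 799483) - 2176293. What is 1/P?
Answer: -1/3445930 ≈ -2.9020e-7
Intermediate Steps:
P = -3445930 (P = -1269637 - 2176293 = -3445930)
1/P = 1/(-3445930) = -1/3445930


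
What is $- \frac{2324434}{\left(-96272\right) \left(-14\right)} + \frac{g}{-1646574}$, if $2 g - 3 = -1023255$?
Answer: $- \frac{37354511587}{26419828688} \approx -1.4139$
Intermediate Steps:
$g = -511626$ ($g = \frac{3}{2} + \frac{1}{2} \left(-1023255\right) = \frac{3}{2} - \frac{1023255}{2} = -511626$)
$- \frac{2324434}{\left(-96272\right) \left(-14\right)} + \frac{g}{-1646574} = - \frac{2324434}{\left(-96272\right) \left(-14\right)} - \frac{511626}{-1646574} = - \frac{2324434}{1347808} - - \frac{85271}{274429} = \left(-2324434\right) \frac{1}{1347808} + \frac{85271}{274429} = - \frac{166031}{96272} + \frac{85271}{274429} = - \frac{37354511587}{26419828688}$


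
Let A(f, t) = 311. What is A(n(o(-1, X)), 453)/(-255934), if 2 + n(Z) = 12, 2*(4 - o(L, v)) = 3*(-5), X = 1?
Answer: -311/255934 ≈ -0.0012152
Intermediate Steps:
o(L, v) = 23/2 (o(L, v) = 4 - 3*(-5)/2 = 4 - ½*(-15) = 4 + 15/2 = 23/2)
n(Z) = 10 (n(Z) = -2 + 12 = 10)
A(n(o(-1, X)), 453)/(-255934) = 311/(-255934) = 311*(-1/255934) = -311/255934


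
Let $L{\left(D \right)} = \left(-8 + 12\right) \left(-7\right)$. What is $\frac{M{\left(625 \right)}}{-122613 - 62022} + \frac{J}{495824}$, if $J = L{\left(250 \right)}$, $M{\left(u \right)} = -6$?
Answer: $- \frac{26129}{1089838860} \approx -2.3975 \cdot 10^{-5}$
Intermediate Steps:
$L{\left(D \right)} = -28$ ($L{\left(D \right)} = 4 \left(-7\right) = -28$)
$J = -28$
$\frac{M{\left(625 \right)}}{-122613 - 62022} + \frac{J}{495824} = - \frac{6}{-122613 - 62022} - \frac{28}{495824} = - \frac{6}{-184635} - \frac{1}{17708} = \left(-6\right) \left(- \frac{1}{184635}\right) - \frac{1}{17708} = \frac{2}{61545} - \frac{1}{17708} = - \frac{26129}{1089838860}$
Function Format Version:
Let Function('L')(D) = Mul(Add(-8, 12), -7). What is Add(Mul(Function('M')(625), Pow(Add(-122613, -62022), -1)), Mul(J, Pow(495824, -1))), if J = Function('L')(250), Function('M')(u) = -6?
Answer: Rational(-26129, 1089838860) ≈ -2.3975e-5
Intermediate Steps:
Function('L')(D) = -28 (Function('L')(D) = Mul(4, -7) = -28)
J = -28
Add(Mul(Function('M')(625), Pow(Add(-122613, -62022), -1)), Mul(J, Pow(495824, -1))) = Add(Mul(-6, Pow(Add(-122613, -62022), -1)), Mul(-28, Pow(495824, -1))) = Add(Mul(-6, Pow(-184635, -1)), Mul(-28, Rational(1, 495824))) = Add(Mul(-6, Rational(-1, 184635)), Rational(-1, 17708)) = Add(Rational(2, 61545), Rational(-1, 17708)) = Rational(-26129, 1089838860)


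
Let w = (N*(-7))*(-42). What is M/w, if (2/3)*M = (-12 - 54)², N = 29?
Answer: 1089/1421 ≈ 0.76636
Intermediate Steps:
M = 6534 (M = 3*(-12 - 54)²/2 = (3/2)*(-66)² = (3/2)*4356 = 6534)
w = 8526 (w = (29*(-7))*(-42) = -203*(-42) = 8526)
M/w = 6534/8526 = 6534*(1/8526) = 1089/1421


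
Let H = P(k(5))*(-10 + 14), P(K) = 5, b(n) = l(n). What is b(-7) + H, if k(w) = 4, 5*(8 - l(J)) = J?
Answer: 147/5 ≈ 29.400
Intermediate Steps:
l(J) = 8 - J/5
b(n) = 8 - n/5
H = 20 (H = 5*(-10 + 14) = 5*4 = 20)
b(-7) + H = (8 - 1/5*(-7)) + 20 = (8 + 7/5) + 20 = 47/5 + 20 = 147/5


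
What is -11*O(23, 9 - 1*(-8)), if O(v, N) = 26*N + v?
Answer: -5115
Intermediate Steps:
O(v, N) = v + 26*N
-11*O(23, 9 - 1*(-8)) = -11*(23 + 26*(9 - 1*(-8))) = -11*(23 + 26*(9 + 8)) = -11*(23 + 26*17) = -11*(23 + 442) = -11*465 = -5115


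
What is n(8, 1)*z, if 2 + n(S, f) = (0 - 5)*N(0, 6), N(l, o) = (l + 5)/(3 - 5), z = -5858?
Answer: -61509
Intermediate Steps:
N(l, o) = -5/2 - l/2 (N(l, o) = (5 + l)/(-2) = (5 + l)*(-1/2) = -5/2 - l/2)
n(S, f) = 21/2 (n(S, f) = -2 + (0 - 5)*(-5/2 - 1/2*0) = -2 - 5*(-5/2 + 0) = -2 - 5*(-5/2) = -2 + 25/2 = 21/2)
n(8, 1)*z = (21/2)*(-5858) = -61509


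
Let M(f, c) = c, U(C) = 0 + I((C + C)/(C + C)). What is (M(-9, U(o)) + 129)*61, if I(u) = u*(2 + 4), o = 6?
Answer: 8235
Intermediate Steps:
I(u) = 6*u (I(u) = u*6 = 6*u)
U(C) = 6 (U(C) = 0 + 6*((C + C)/(C + C)) = 0 + 6*((2*C)/((2*C))) = 0 + 6*((2*C)*(1/(2*C))) = 0 + 6*1 = 0 + 6 = 6)
(M(-9, U(o)) + 129)*61 = (6 + 129)*61 = 135*61 = 8235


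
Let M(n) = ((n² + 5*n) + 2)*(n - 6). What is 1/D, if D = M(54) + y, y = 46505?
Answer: 1/199529 ≈ 5.0118e-6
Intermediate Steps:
M(n) = (-6 + n)*(2 + n² + 5*n) (M(n) = (2 + n² + 5*n)*(-6 + n) = (-6 + n)*(2 + n² + 5*n))
D = 199529 (D = (-12 + 54³ - 1*54² - 28*54) + 46505 = (-12 + 157464 - 1*2916 - 1512) + 46505 = (-12 + 157464 - 2916 - 1512) + 46505 = 153024 + 46505 = 199529)
1/D = 1/199529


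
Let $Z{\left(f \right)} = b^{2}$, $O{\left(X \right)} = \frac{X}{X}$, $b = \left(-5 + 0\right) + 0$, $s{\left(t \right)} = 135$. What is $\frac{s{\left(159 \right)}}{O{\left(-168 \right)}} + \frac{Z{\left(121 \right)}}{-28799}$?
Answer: $\frac{3887840}{28799} \approx 135.0$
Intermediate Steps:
$b = -5$ ($b = -5 + 0 = -5$)
$O{\left(X \right)} = 1$
$Z{\left(f \right)} = 25$ ($Z{\left(f \right)} = \left(-5\right)^{2} = 25$)
$\frac{s{\left(159 \right)}}{O{\left(-168 \right)}} + \frac{Z{\left(121 \right)}}{-28799} = \frac{135}{1} + \frac{25}{-28799} = 135 \cdot 1 + 25 \left(- \frac{1}{28799}\right) = 135 - \frac{25}{28799} = \frac{3887840}{28799}$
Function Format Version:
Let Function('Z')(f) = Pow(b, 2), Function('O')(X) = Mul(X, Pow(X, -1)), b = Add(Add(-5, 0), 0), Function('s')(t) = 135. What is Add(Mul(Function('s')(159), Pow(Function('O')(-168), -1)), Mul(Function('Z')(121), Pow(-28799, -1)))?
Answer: Rational(3887840, 28799) ≈ 135.00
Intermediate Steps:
b = -5 (b = Add(-5, 0) = -5)
Function('O')(X) = 1
Function('Z')(f) = 25 (Function('Z')(f) = Pow(-5, 2) = 25)
Add(Mul(Function('s')(159), Pow(Function('O')(-168), -1)), Mul(Function('Z')(121), Pow(-28799, -1))) = Add(Mul(135, Pow(1, -1)), Mul(25, Pow(-28799, -1))) = Add(Mul(135, 1), Mul(25, Rational(-1, 28799))) = Add(135, Rational(-25, 28799)) = Rational(3887840, 28799)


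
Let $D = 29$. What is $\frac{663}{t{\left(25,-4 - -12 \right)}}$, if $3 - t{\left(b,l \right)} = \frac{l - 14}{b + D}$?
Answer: $\frac{5967}{28} \approx 213.11$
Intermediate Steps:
$t{\left(b,l \right)} = 3 - \frac{-14 + l}{29 + b}$ ($t{\left(b,l \right)} = 3 - \frac{l - 14}{b + 29} = 3 - \frac{-14 + l}{29 + b}$)
$\frac{663}{t{\left(25,-4 - -12 \right)}} = \frac{663}{\frac{1}{29 + 25} \left(101 - \left(-4 - -12\right) + 3 \cdot 25\right)} = \frac{663}{\frac{1}{54} \left(101 - \left(-4 + 12\right) + 75\right)} = \frac{663}{\frac{1}{54} \left(101 - 8 + 75\right)} = \frac{663}{\frac{1}{54} \cdot 168} = \frac{663}{\frac{28}{9}} = 663 \cdot \frac{9}{28} = \frac{5967}{28}$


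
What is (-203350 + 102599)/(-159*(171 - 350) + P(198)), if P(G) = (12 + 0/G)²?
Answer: -100751/28605 ≈ -3.5221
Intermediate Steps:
P(G) = 144 (P(G) = (12 + 0)² = 12² = 144)
(-203350 + 102599)/(-159*(171 - 350) + P(198)) = (-203350 + 102599)/(-159*(171 - 350) + 144) = -100751/(-159*(-179) + 144) = -100751/(28461 + 144) = -100751/28605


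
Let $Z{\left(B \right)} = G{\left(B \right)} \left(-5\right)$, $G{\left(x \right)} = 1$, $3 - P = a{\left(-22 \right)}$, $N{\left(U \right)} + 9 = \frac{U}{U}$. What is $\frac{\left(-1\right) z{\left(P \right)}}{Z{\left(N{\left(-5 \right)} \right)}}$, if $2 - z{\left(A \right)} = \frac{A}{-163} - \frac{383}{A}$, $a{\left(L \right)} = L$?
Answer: $\frac{71204}{20375} \approx 3.4947$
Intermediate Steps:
$N{\left(U \right)} = -8$ ($N{\left(U \right)} = -9 + \frac{U}{U} = -9 + 1 = -8$)
$P = 25$ ($P = 3 - -22 = 3 + 22 = 25$)
$z{\left(A \right)} = 2 + \frac{383}{A} + \frac{A}{163}$ ($z{\left(A \right)} = 2 - \left(\frac{A}{-163} - \frac{383}{A}\right) = 2 - \left(A \left(- \frac{1}{163}\right) - \frac{383}{A}\right) = 2 - \left(- \frac{A}{163} - \frac{383}{A}\right) = 2 - \left(- \frac{383}{A} - \frac{A}{163}\right) = 2 + \left(\frac{383}{A} + \frac{A}{163}\right) = 2 + \frac{383}{A} + \frac{A}{163}$)
$Z{\left(B \right)} = -5$ ($Z{\left(B \right)} = 1 \left(-5\right) = -5$)
$\frac{\left(-1\right) z{\left(P \right)}}{Z{\left(N{\left(-5 \right)} \right)}} = \frac{\left(-1\right) \left(2 + \frac{383}{25} + \frac{1}{163} \cdot 25\right)}{-5} = - (2 + 383 \cdot \frac{1}{25} + \frac{25}{163}) \left(- \frac{1}{5}\right) = - (2 + \frac{383}{25} + \frac{25}{163}) \left(- \frac{1}{5}\right) = \left(-1\right) \frac{71204}{4075} \left(- \frac{1}{5}\right) = \left(- \frac{71204}{4075}\right) \left(- \frac{1}{5}\right) = \frac{71204}{20375}$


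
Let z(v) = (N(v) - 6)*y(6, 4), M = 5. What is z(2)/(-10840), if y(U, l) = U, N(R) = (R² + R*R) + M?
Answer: -21/5420 ≈ -0.0038745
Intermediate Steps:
N(R) = 5 + 2*R² (N(R) = (R² + R*R) + 5 = (R² + R²) + 5 = 2*R² + 5 = 5 + 2*R²)
z(v) = -6 + 12*v² (z(v) = ((5 + 2*v²) - 6)*6 = (-1 + 2*v²)*6 = -6 + 12*v²)
z(2)/(-10840) = (-6 + 12*2²)/(-10840) = (-6 + 12*4)*(-1/10840) = (-6 + 48)*(-1/10840) = 42*(-1/10840) = -21/5420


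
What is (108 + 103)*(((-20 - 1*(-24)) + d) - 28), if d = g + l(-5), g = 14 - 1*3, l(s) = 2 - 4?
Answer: -3165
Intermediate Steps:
l(s) = -2
g = 11 (g = 14 - 3 = 11)
d = 9 (d = 11 - 2 = 9)
(108 + 103)*(((-20 - 1*(-24)) + d) - 28) = (108 + 103)*(((-20 - 1*(-24)) + 9) - 28) = 211*(((-20 + 24) + 9) - 28) = 211*((4 + 9) - 28) = 211*(13 - 28) = 211*(-15) = -3165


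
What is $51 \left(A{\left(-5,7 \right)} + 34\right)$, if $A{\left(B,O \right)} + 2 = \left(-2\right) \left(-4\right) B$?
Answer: $-408$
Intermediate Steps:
$A{\left(B,O \right)} = -2 + 8 B$ ($A{\left(B,O \right)} = -2 + \left(-2\right) \left(-4\right) B = -2 + 8 B$)
$51 \left(A{\left(-5,7 \right)} + 34\right) = 51 \left(\left(-2 + 8 \left(-5\right)\right) + 34\right) = 51 \left(\left(-2 - 40\right) + 34\right) = 51 \left(-42 + 34\right) = 51 \left(-8\right) = -408$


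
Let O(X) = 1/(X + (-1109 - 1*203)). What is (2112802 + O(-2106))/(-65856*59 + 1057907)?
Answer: -7221557235/9664726546 ≈ -0.74721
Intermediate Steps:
O(X) = 1/(-1312 + X) (O(X) = 1/(X + (-1109 - 203)) = 1/(X - 1312) = 1/(-1312 + X))
(2112802 + O(-2106))/(-65856*59 + 1057907) = (2112802 + 1/(-1312 - 2106))/(-65856*59 + 1057907) = (2112802 + 1/(-3418))/(-3885504 + 1057907) = (2112802 - 1/3418)/(-2827597) = (7221557235/3418)*(-1/2827597) = -7221557235/9664726546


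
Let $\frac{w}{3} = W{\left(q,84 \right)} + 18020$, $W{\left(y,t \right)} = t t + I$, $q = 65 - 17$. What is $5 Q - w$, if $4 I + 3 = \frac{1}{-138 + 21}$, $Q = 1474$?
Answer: $- \frac{2646374}{39} \approx -67856.0$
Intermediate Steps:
$q = 48$ ($q = 65 - 17 = 48$)
$I = - \frac{88}{117}$ ($I = - \frac{3}{4} + \frac{1}{4 \left(-138 + 21\right)} = - \frac{3}{4} + \frac{1}{4 \left(-117\right)} = - \frac{3}{4} + \frac{1}{4} \left(- \frac{1}{117}\right) = - \frac{3}{4} - \frac{1}{468} = - \frac{88}{117} \approx -0.75214$)
$W{\left(y,t \right)} = - \frac{88}{117} + t^{2}$ ($W{\left(y,t \right)} = t t - \frac{88}{117} = t^{2} - \frac{88}{117} = - \frac{88}{117} + t^{2}$)
$w = \frac{2933804}{39}$ ($w = 3 \left(\left(- \frac{88}{117} + 84^{2}\right) + 18020\right) = 3 \left(\left(- \frac{88}{117} + 7056\right) + 18020\right) = 3 \left(\frac{825464}{117} + 18020\right) = 3 \cdot \frac{2933804}{117} = \frac{2933804}{39} \approx 75226.0$)
$5 Q - w = 5 \cdot 1474 - \frac{2933804}{39} = 7370 - \frac{2933804}{39} = - \frac{2646374}{39}$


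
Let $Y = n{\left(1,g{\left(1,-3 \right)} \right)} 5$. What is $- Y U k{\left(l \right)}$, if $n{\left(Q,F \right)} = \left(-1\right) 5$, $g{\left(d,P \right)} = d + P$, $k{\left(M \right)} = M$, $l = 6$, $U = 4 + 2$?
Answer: $900$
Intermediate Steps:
$U = 6$
$g{\left(d,P \right)} = P + d$
$n{\left(Q,F \right)} = -5$
$Y = -25$ ($Y = \left(-5\right) 5 = -25$)
$- Y U k{\left(l \right)} = - \left(-25\right) 6 \cdot 6 = - \left(-150\right) 6 = \left(-1\right) \left(-900\right) = 900$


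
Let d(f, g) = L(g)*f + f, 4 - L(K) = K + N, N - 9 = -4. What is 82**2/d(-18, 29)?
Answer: 3362/261 ≈ 12.881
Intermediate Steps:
N = 5 (N = 9 - 4 = 5)
L(K) = -1 - K (L(K) = 4 - (K + 5) = 4 - (5 + K) = 4 + (-5 - K) = -1 - K)
d(f, g) = f + f*(-1 - g) (d(f, g) = (-1 - g)*f + f = f*(-1 - g) + f = f + f*(-1 - g))
82**2/d(-18, 29) = 82**2/((-1*(-18)*29)) = 6724/522 = 6724*(1/522) = 3362/261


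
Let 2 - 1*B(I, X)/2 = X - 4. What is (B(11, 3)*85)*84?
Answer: 42840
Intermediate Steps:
B(I, X) = 12 - 2*X (B(I, X) = 4 - 2*(X - 4) = 4 - 2*(-4 + X) = 4 + (8 - 2*X) = 12 - 2*X)
(B(11, 3)*85)*84 = ((12 - 2*3)*85)*84 = ((12 - 6)*85)*84 = (6*85)*84 = 510*84 = 42840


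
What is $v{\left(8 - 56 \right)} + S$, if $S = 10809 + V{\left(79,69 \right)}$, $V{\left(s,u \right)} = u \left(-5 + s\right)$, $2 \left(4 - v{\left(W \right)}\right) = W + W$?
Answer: $15967$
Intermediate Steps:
$v{\left(W \right)} = 4 - W$ ($v{\left(W \right)} = 4 - \frac{W + W}{2} = 4 - \frac{2 W}{2} = 4 - W$)
$S = 15915$ ($S = 10809 + 69 \left(-5 + 79\right) = 10809 + 69 \cdot 74 = 10809 + 5106 = 15915$)
$v{\left(8 - 56 \right)} + S = \left(4 - \left(8 - 56\right)\right) + 15915 = \left(4 - -48\right) + 15915 = \left(4 + 48\right) + 15915 = 52 + 15915 = 15967$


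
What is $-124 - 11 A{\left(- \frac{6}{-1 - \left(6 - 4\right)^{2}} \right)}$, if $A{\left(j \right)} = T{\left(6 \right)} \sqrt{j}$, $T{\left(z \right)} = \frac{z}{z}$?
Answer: $-124 - \frac{11 \sqrt{30}}{5} \approx -136.05$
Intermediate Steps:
$T{\left(z \right)} = 1$
$A{\left(j \right)} = \sqrt{j}$ ($A{\left(j \right)} = 1 \sqrt{j} = \sqrt{j}$)
$-124 - 11 A{\left(- \frac{6}{-1 - \left(6 - 4\right)^{2}} \right)} = -124 - 11 \sqrt{- \frac{6}{-1 - \left(6 - 4\right)^{2}}} = -124 - 11 \sqrt{- \frac{6}{-1 - 2^{2}}} = -124 - 11 \sqrt{- \frac{6}{-1 - 4}} = -124 - 11 \sqrt{- \frac{6}{-5}} = -124 - 11 \sqrt{\left(-6\right) \left(- \frac{1}{5}\right)} = -124 - 11 \sqrt{\frac{6}{5}} = -124 - 11 \frac{\sqrt{30}}{5} = -124 - \frac{11 \sqrt{30}}{5}$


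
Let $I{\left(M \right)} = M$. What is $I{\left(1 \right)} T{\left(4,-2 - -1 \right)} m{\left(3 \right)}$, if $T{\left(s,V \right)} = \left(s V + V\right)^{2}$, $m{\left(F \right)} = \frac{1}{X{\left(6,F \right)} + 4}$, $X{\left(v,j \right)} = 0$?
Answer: $\frac{25}{4} \approx 6.25$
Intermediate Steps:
$m{\left(F \right)} = \frac{1}{4}$ ($m{\left(F \right)} = \frac{1}{0 + 4} = \frac{1}{4}$)
$T{\left(s,V \right)} = \left(V + V s\right)^{2}$ ($T{\left(s,V \right)} = \left(V s + V\right)^{2} = \left(V + V s\right)^{2}$)
$I{\left(1 \right)} T{\left(4,-2 - -1 \right)} m{\left(3 \right)} = 1 \left(-2 - -1\right)^{2} \left(1 + 4\right)^{2} \cdot \frac{1}{4} = 1 \left(-2 + 1\right)^{2} \cdot 5^{2} \cdot \frac{1}{4} = 1 \left(-1\right)^{2} \cdot 25 \cdot \frac{1}{4} = 1 \cdot 1 \cdot 25 \cdot \frac{1}{4} = 1 \cdot 25 \cdot \frac{1}{4} = 25 \cdot \frac{1}{4} = \frac{25}{4}$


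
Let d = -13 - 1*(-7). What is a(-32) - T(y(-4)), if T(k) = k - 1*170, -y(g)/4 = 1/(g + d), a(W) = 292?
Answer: 2308/5 ≈ 461.60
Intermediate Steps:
d = -6 (d = -13 + 7 = -6)
y(g) = -4/(-6 + g) (y(g) = -4/(g - 6) = -4/(-6 + g))
T(k) = -170 + k (T(k) = k - 170 = -170 + k)
a(-32) - T(y(-4)) = 292 - (-170 - 4/(-6 - 4)) = 292 - (-170 - 4/(-10)) = 292 - (-170 - 4*(-⅒)) = 292 - (-170 + ⅖) = 292 - 1*(-848/5) = 292 + 848/5 = 2308/5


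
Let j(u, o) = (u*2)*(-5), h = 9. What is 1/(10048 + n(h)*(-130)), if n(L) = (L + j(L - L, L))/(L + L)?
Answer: 1/9983 ≈ 0.00010017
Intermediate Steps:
j(u, o) = -10*u (j(u, o) = (2*u)*(-5) = -10*u)
n(L) = ½ (n(L) = (L - 10*(L - L))/(L + L) = (L - 10*0)/((2*L)) = (L + 0)*(1/(2*L)) = L*(1/(2*L)) = ½)
1/(10048 + n(h)*(-130)) = 1/(10048 + (½)*(-130)) = 1/(10048 - 65) = 1/9983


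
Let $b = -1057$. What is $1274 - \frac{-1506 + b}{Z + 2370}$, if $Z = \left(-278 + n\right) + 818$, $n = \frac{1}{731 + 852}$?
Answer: $\frac{5872777723}{4606531} \approx 1274.9$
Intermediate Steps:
$n = \frac{1}{1583} \approx 0.00063171$
$Z = \frac{854821}{1583}$ ($Z = \left(-278 + \frac{1}{1583}\right) + 818 = - \frac{440073}{1583} + 818 = \frac{854821}{1583} \approx 540.0$)
$1274 - \frac{-1506 + b}{Z + 2370} = 1274 - \frac{-1506 - 1057}{\frac{854821}{1583} + 2370} = 1274 - - \frac{2563}{\frac{4606531}{1583}} = 1274 - \left(-2563\right) \frac{1583}{4606531} = 1274 - - \frac{4057229}{4606531} = 1274 + \frac{4057229}{4606531} = \frac{5872777723}{4606531}$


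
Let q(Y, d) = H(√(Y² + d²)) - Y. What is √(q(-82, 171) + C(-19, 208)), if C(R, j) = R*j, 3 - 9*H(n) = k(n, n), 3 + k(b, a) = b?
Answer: √(-34824 - √35965)/3 ≈ 62.373*I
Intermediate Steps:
k(b, a) = -3 + b
H(n) = ⅔ - n/9 (H(n) = ⅓ - (-3 + n)/9 = ⅓ + (⅓ - n/9) = ⅔ - n/9)
q(Y, d) = ⅔ - Y - √(Y² + d²)/9 (q(Y, d) = (⅔ - √(Y² + d²)/9) - Y = ⅔ - Y - √(Y² + d²)/9)
√(q(-82, 171) + C(-19, 208)) = √((⅔ - 1*(-82) - √((-82)² + 171²)/9) - 19*208) = √((⅔ + 82 - √(6724 + 29241)/9) - 3952) = √((⅔ + 82 - √35965/9) - 3952) = √((248/3 - √35965/9) - 3952) = √(-11608/3 - √35965/9)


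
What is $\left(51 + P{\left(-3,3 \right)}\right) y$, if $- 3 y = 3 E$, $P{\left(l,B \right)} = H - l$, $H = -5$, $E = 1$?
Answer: $-49$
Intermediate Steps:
$P{\left(l,B \right)} = -5 - l$
$y = -1$ ($y = - \frac{3 \cdot 1}{3} = \left(- \frac{1}{3}\right) 3 = -1$)
$\left(51 + P{\left(-3,3 \right)}\right) y = \left(51 - 2\right) \left(-1\right) = 49 \left(-1\right) = -49$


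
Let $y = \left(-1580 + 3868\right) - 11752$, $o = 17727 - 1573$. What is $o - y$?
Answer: $25618$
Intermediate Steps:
$o = 16154$
$y = -9464$ ($y = 2288 - 11752 = -9464$)
$o - y = 16154 - -9464 = 16154 + 9464 = 25618$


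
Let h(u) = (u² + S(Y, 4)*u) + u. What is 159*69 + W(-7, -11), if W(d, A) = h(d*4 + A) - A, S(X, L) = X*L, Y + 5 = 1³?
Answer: 13088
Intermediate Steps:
Y = -4 (Y = -5 + 1³ = -5 + 1 = -4)
S(X, L) = L*X
h(u) = u² - 15*u (h(u) = (u² + (4*(-4))*u) + u = (u² - 16*u) + u = u² - 15*u)
W(d, A) = -A + (A + 4*d)*(-15 + A + 4*d) (W(d, A) = (d*4 + A)*(-15 + (d*4 + A)) - A = (4*d + A)*(-15 + (4*d + A)) - A = (A + 4*d)*(-15 + (A + 4*d)) - A = (A + 4*d)*(-15 + A + 4*d) - A = -A + (A + 4*d)*(-15 + A + 4*d))
159*69 + W(-7, -11) = 159*69 + (-1*(-11) + (-11 + 4*(-7))*(-15 - 11 + 4*(-7))) = 10971 + (11 + (-11 - 28)*(-15 - 11 - 28)) = 10971 + (11 - 39*(-54)) = 10971 + (11 + 2106) = 10971 + 2117 = 13088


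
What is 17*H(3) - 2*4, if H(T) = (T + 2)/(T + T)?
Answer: 37/6 ≈ 6.1667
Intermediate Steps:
H(T) = (2 + T)/(2*T) (H(T) = (2 + T)/((2*T)) = (2 + T)*(1/(2*T)) = (2 + T)/(2*T))
17*H(3) - 2*4 = 17*((1/2)*(2 + 3)/3) - 2*4 = 17*((1/2)*(1/3)*5) - 8 = 17*(5/6) - 8 = 85/6 - 8 = 37/6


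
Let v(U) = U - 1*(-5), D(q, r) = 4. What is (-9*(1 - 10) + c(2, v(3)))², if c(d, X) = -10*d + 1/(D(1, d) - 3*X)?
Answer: 1485961/400 ≈ 3714.9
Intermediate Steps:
v(U) = 5 + U (v(U) = U + 5 = 5 + U)
c(d, X) = 1/(4 - 3*X) - 10*d (c(d, X) = -10*d + 1/(4 - 3*X) = 1/(4 - 3*X) - 10*d)
(-9*(1 - 10) + c(2, v(3)))² = (-9*(1 - 10) + (-1 + 40*2 - 30*(5 + 3)*2)/(-4 + 3*(5 + 3)))² = (-9*(-9) + (-1 + 80 - 30*8*2)/(-4 + 3*8))² = (81 + (-1 + 80 - 480)/(-4 + 24))² = (81 - 401/20)² = (1219/20)² = 1485961/400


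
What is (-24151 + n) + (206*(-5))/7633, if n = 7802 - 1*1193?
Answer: -133899116/7633 ≈ -17542.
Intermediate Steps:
n = 6609 (n = 7802 - 1193 = 6609)
(-24151 + n) + (206*(-5))/7633 = (-24151 + 6609) + (206*(-5))/7633 = -17542 - 1030*1/7633 = -17542 - 1030/7633 = -133899116/7633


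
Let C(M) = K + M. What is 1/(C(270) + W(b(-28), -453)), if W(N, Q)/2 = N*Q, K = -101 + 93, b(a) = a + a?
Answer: 1/50998 ≈ 1.9609e-5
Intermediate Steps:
b(a) = 2*a
K = -8
C(M) = -8 + M
W(N, Q) = 2*N*Q (W(N, Q) = 2*(N*Q) = 2*N*Q)
1/(C(270) + W(b(-28), -453)) = 1/((-8 + 270) + 2*(2*(-28))*(-453)) = 1/(262 + 2*(-56)*(-453)) = 1/(262 + 50736) = 1/50998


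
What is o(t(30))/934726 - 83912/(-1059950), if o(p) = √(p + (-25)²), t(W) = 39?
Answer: 2468/31175 + √166/467363 ≈ 0.079194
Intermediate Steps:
o(p) = √(625 + p) (o(p) = √(p + 625) = √(625 + p))
o(t(30))/934726 - 83912/(-1059950) = √(625 + 39)/934726 - 83912/(-1059950) = √664*(1/934726) - 83912*(-1/1059950) = (2*√166)*(1/934726) + 2468/31175 = √166/467363 + 2468/31175 = 2468/31175 + √166/467363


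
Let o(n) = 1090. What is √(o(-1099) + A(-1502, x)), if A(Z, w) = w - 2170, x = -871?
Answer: I*√1951 ≈ 44.17*I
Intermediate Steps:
A(Z, w) = -2170 + w
√(o(-1099) + A(-1502, x)) = √(1090 + (-2170 - 871)) = √(1090 - 3041) = √(-1951) = I*√1951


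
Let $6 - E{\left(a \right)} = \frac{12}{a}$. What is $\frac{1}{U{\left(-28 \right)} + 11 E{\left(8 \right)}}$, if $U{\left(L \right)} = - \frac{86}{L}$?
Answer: $\frac{7}{368} \approx 0.019022$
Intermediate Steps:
$E{\left(a \right)} = 6 - \frac{12}{a}$
$\frac{1}{U{\left(-28 \right)} + 11 E{\left(8 \right)}} = \frac{1}{- \frac{86}{-28} + 11 \left(6 - \frac{12}{8}\right)} = \frac{1}{\left(-86\right) \left(- \frac{1}{28}\right) + 11 \left(6 - \frac{3}{2}\right)} = \frac{1}{\frac{43}{14} + 11 \left(6 - \frac{3}{2}\right)} = \frac{1}{\frac{43}{14} + 11 \cdot \frac{9}{2}} = \frac{1}{\frac{43}{14} + \frac{99}{2}} = \frac{1}{\frac{368}{7}} = \frac{7}{368}$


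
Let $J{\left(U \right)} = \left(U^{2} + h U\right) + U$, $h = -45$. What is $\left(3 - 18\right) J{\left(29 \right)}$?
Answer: $6525$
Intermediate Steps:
$J{\left(U \right)} = U^{2} - 44 U$ ($J{\left(U \right)} = \left(U^{2} - 45 U\right) + U = U^{2} - 44 U$)
$\left(3 - 18\right) J{\left(29 \right)} = \left(3 - 18\right) 29 \left(-44 + 29\right) = \left(3 - 18\right) 29 \left(-15\right) = \left(-15\right) \left(-435\right) = 6525$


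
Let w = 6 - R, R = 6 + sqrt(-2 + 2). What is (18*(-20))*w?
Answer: 0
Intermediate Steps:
R = 6 (R = 6 + sqrt(0) = 6 + 0 = 6)
w = 0 (w = 6 - 1*6 = 6 - 6 = 0)
(18*(-20))*w = (18*(-20))*0 = -360*0 = 0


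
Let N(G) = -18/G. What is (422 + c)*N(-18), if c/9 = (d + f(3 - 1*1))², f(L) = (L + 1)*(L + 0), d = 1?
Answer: 863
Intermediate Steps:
f(L) = L*(1 + L) (f(L) = (1 + L)*L = L*(1 + L))
c = 441 (c = 9*(1 + (3 - 1*1)*(1 + (3 - 1*1)))² = 9*(1 + (3 - 1)*(1 + (3 - 1)))² = 9*(1 + 2*(1 + 2))² = 9*(1 + 2*3)² = 9*(1 + 6)² = 9*7² = 9*49 = 441)
(422 + c)*N(-18) = (422 + 441)*(-18/(-18)) = 863*(-18*(-1/18)) = 863*1 = 863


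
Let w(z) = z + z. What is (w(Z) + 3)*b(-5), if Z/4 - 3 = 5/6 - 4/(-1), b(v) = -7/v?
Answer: 1379/15 ≈ 91.933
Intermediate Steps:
Z = 94/3 (Z = 12 + 4*(5/6 - 4/(-1)) = 12 + 4*(5*(⅙) - 4*(-1)) = 12 + 4*(⅚ + 4) = 12 + 4*(29/6) = 12 + 58/3 = 94/3 ≈ 31.333)
w(z) = 2*z
(w(Z) + 3)*b(-5) = (2*(94/3) + 3)*(-7/(-5)) = (188/3 + 3)*(-7*(-⅕)) = (197/3)*(7/5) = 1379/15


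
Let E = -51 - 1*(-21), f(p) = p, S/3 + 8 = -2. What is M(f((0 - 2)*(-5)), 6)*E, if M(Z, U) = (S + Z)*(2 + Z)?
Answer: 7200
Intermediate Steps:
S = -30 (S = -24 + 3*(-2) = -24 - 6 = -30)
M(Z, U) = (-30 + Z)*(2 + Z)
E = -30 (E = -51 + 21 = -30)
M(f((0 - 2)*(-5)), 6)*E = (-60 + ((0 - 2)*(-5))² - 28*(0 - 2)*(-5))*(-30) = (-60 + (-2*(-5))² - (-56)*(-5))*(-30) = (-60 + 10² - 28*10)*(-30) = (-60 + 100 - 280)*(-30) = -240*(-30) = 7200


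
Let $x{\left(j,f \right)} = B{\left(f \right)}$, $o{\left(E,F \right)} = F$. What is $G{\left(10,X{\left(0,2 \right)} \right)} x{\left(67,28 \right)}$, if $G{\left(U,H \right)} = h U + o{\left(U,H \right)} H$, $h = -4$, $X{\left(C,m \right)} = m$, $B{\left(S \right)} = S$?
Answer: $-1008$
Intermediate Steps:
$x{\left(j,f \right)} = f$
$G{\left(U,H \right)} = H^{2} - 4 U$ ($G{\left(U,H \right)} = - 4 U + H H = - 4 U + H^{2} = H^{2} - 4 U$)
$G{\left(10,X{\left(0,2 \right)} \right)} x{\left(67,28 \right)} = \left(2^{2} - 40\right) 28 = \left(4 - 40\right) 28 = \left(-36\right) 28 = -1008$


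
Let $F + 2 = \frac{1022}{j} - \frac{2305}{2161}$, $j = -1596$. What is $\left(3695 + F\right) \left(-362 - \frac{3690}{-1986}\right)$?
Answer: $- \frac{108402649594393}{81543174} \approx -1.3294 \cdot 10^{6}$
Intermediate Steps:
$F = - \frac{913231}{246354}$ ($F = -2 + \left(\frac{1022}{-1596} - \frac{2305}{2161}\right) = -2 + \left(1022 \left(- \frac{1}{1596}\right) - \frac{2305}{2161}\right) = -2 - \frac{420523}{246354} = - \frac{913231}{246354} \approx -3.707$)
$\left(3695 + F\right) \left(-362 - \frac{3690}{-1986}\right) = \left(3695 - \frac{913231}{246354}\right) \left(-362 - \frac{3690}{-1986}\right) = \frac{909364799 \left(-362 - - \frac{615}{331}\right)}{246354} = \frac{909364799 \left(-362 + \frac{615}{331}\right)}{246354} = \frac{909364799}{246354} \left(- \frac{119207}{331}\right) = - \frac{108402649594393}{81543174}$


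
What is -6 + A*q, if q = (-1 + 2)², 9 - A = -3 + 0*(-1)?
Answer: 6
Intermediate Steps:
A = 12 (A = 9 - (-3 + 0*(-1)) = 9 - (-3 + 0) = 9 - 1*(-3) = 9 + 3 = 12)
q = 1 (q = 1² = 1)
-6 + A*q = -6 + 12*1 = -6 + 12 = 6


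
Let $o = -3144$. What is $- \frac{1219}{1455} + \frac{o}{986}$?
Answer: $- \frac{2888227}{717315} \approx -4.0264$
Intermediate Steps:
$- \frac{1219}{1455} + \frac{o}{986} = - \frac{1219}{1455} - \frac{3144}{986} = \left(-1219\right) \frac{1}{1455} - \frac{1572}{493} = - \frac{1219}{1455} - \frac{1572}{493} = - \frac{2888227}{717315}$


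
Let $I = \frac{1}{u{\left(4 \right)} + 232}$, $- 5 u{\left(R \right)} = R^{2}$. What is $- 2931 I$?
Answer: $- \frac{14655}{1144} \approx -12.81$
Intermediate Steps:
$u{\left(R \right)} = - \frac{R^{2}}{5}$
$I = \frac{5}{1144}$ ($I = \frac{1}{- \frac{4^{2}}{5} + 232} = \frac{1}{\left(- \frac{1}{5}\right) 16 + 232} = \frac{1}{- \frac{16}{5} + 232} = \frac{1}{\frac{1144}{5}} = \frac{5}{1144} \approx 0.0043706$)
$- 2931 I = \left(-2931\right) \frac{5}{1144} = - \frac{14655}{1144}$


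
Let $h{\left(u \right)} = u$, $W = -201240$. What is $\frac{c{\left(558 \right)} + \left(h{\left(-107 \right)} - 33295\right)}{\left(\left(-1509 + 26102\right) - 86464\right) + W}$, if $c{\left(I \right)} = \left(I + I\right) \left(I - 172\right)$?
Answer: $- \frac{397374}{263111} \approx -1.5103$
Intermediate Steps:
$c{\left(I \right)} = 2 I \left(-172 + I\right)$
$\frac{c{\left(558 \right)} + \left(h{\left(-107 \right)} - 33295\right)}{\left(\left(-1509 + 26102\right) - 86464\right) + W} = \frac{2 \cdot 558 \left(-172 + 558\right) - 33402}{\left(\left(-1509 + 26102\right) - 86464\right) - 201240} = \frac{2 \cdot 558 \cdot 386 - 33402}{\left(24593 - 86464\right) - 201240} = \frac{430776 - 33402}{-61871 - 201240} = \frac{397374}{-263111} = 397374 \left(- \frac{1}{263111}\right) = - \frac{397374}{263111}$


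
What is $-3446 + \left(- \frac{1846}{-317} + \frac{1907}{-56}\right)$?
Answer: $- \frac{61674535}{17752} \approx -3474.2$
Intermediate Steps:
$-3446 + \left(- \frac{1846}{-317} + \frac{1907}{-56}\right) = -3446 + \left(\left(-1846\right) \left(- \frac{1}{317}\right) + 1907 \left(- \frac{1}{56}\right)\right) = -3446 + \left(\frac{1846}{317} - \frac{1907}{56}\right) = -3446 - \frac{501143}{17752} = - \frac{61674535}{17752}$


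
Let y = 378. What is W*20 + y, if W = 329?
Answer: 6958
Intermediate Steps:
W*20 + y = 329*20 + 378 = 6580 + 378 = 6958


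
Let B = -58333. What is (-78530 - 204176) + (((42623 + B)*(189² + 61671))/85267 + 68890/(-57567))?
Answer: -1475765901203704/4908565389 ≈ -3.0065e+5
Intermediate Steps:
(-78530 - 204176) + (((42623 + B)*(189² + 61671))/85267 + 68890/(-57567)) = (-78530 - 204176) + (((42623 - 58333)*(189² + 61671))/85267 + 68890/(-57567)) = -282706 + (-15710*(35721 + 61671)*(1/85267) + 68890*(-1/57567)) = -282706 + (-15710*97392*(1/85267) - 68890/57567) = -282706 + (-1530028320*1/85267 - 68890/57567) = -282706 + (-1530028320/85267 - 68890/57567) = -282706 - 88085014341070/4908565389 = -1475765901203704/4908565389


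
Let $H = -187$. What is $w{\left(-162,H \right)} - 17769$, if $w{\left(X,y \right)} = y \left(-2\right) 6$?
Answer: $-15525$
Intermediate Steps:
$w{\left(X,y \right)} = - 12 y$ ($w{\left(X,y \right)} = - 2 y 6 = - 12 y$)
$w{\left(-162,H \right)} - 17769 = \left(-12\right) \left(-187\right) - 17769 = 2244 - 17769 = -15525$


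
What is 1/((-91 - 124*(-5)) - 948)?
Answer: -1/419 ≈ -0.0023866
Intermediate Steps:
1/((-91 - 124*(-5)) - 948) = 1/((-91 + 620) - 948) = 1/(529 - 948) = 1/(-419) = -1/419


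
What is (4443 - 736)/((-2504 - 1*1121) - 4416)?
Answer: -337/731 ≈ -0.46101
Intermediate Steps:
(4443 - 736)/((-2504 - 1*1121) - 4416) = 3707/((-2504 - 1121) - 4416) = 3707/(-3625 - 4416) = 3707/(-8041) = 3707*(-1/8041) = -337/731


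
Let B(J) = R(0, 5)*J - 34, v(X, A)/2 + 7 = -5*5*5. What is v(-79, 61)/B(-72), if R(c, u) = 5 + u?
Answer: 132/377 ≈ 0.35013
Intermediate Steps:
v(X, A) = -264 (v(X, A) = -14 + 2*(-5*5*5) = -14 + 2*(-25*5) = -14 + 2*(-125) = -14 - 250 = -264)
B(J) = -34 + 10*J (B(J) = (5 + 5)*J - 34 = 10*J - 34 = -34 + 10*J)
v(-79, 61)/B(-72) = -264/(-34 + 10*(-72)) = -264/(-34 - 720) = -264/(-754) = -264*(-1/754) = 132/377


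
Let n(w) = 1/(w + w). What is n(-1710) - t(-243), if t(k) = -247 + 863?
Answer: -2106721/3420 ≈ -616.00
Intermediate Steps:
t(k) = 616
n(w) = 1/(2*w)
n(-1710) - t(-243) = (½)/(-1710) - 1*616 = (½)*(-1/1710) - 616 = -1/3420 - 616 = -2106721/3420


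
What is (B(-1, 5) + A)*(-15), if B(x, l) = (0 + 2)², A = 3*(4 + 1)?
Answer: -285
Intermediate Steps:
A = 15 (A = 3*5 = 15)
B(x, l) = 4 (B(x, l) = 2² = 4)
(B(-1, 5) + A)*(-15) = (4 + 15)*(-15) = 19*(-15) = -285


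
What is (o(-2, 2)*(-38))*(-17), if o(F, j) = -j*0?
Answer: 0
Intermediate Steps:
o(F, j) = 0
(o(-2, 2)*(-38))*(-17) = (0*(-38))*(-17) = 0*(-17) = 0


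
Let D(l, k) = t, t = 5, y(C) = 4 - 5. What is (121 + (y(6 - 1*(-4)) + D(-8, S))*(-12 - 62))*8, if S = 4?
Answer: -1400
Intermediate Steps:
y(C) = -1
D(l, k) = 5
(121 + (y(6 - 1*(-4)) + D(-8, S))*(-12 - 62))*8 = (121 + (-1 + 5)*(-12 - 62))*8 = (121 + 4*(-74))*8 = (121 - 296)*8 = -175*8 = -1400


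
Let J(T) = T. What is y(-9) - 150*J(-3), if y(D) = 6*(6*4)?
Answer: 594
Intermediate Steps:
y(D) = 144 (y(D) = 6*24 = 144)
y(-9) - 150*J(-3) = 144 - 150*(-3) = 144 + 450 = 594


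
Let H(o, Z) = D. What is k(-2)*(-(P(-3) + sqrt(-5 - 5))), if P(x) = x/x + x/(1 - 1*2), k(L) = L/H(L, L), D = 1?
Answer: 8 + 2*I*sqrt(10) ≈ 8.0 + 6.3246*I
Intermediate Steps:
H(o, Z) = 1
k(L) = L (k(L) = L/1 = L*1 = L)
P(x) = 1 - x (P(x) = 1 + x/(1 - 2) = 1 + x/(-1) = 1 + x*(-1) = 1 - x)
k(-2)*(-(P(-3) + sqrt(-5 - 5))) = -(-2)*((1 - 1*(-3)) + sqrt(-5 - 5)) = -(-2)*((1 + 3) + sqrt(-10)) = -(-2)*(4 + I*sqrt(10)) = -2*(-4 - I*sqrt(10)) = 8 + 2*I*sqrt(10)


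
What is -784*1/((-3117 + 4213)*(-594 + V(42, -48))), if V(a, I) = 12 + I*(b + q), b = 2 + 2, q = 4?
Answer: 7/9453 ≈ 0.00074051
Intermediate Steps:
b = 4
V(a, I) = 12 + 8*I (V(a, I) = 12 + I*(4 + 4) = 12 + I*8 = 12 + 8*I)
-784*1/((-3117 + 4213)*(-594 + V(42, -48))) = -784*1/((-3117 + 4213)*(-594 + (12 + 8*(-48)))) = -784*1/(1096*(-594 + (12 - 384))) = -784*1/(1096*(-594 - 372)) = -784/(1096*(-966)) = -784/(-1058736) = -784*(-1/1058736) = 7/9453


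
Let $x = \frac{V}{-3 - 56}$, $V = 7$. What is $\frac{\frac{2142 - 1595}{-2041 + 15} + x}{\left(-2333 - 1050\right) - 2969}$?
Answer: $\frac{46455}{759279968} \approx 6.1183 \cdot 10^{-5}$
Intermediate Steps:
$x = - \frac{7}{59}$ ($x = \frac{7}{-3 - 56} = \frac{7}{-59} = 7 \left(- \frac{1}{59}\right) = - \frac{7}{59} \approx -0.11864$)
$\frac{\frac{2142 - 1595}{-2041 + 15} + x}{\left(-2333 - 1050\right) - 2969} = \frac{\frac{2142 - 1595}{-2041 + 15} - \frac{7}{59}}{\left(-2333 - 1050\right) - 2969} = \frac{\frac{547}{-2026} - \frac{7}{59}}{\left(-2333 - 1050\right) - 2969} = \frac{547 \left(- \frac{1}{2026}\right) - \frac{7}{59}}{-3383 - 2969} = \frac{- \frac{547}{2026} - \frac{7}{59}}{-6352} = \left(- \frac{46455}{119534}\right) \left(- \frac{1}{6352}\right) = \frac{46455}{759279968}$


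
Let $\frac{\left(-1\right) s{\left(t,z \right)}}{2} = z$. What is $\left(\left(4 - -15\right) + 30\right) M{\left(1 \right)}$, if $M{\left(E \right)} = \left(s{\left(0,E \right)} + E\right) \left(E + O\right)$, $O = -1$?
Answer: $0$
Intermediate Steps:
$s{\left(t,z \right)} = - 2 z$
$M{\left(E \right)} = - E \left(-1 + E\right)$ ($M{\left(E \right)} = \left(- 2 E + E\right) \left(E - 1\right) = - E \left(-1 + E\right)$)
$\left(\left(4 - -15\right) + 30\right) M{\left(1 \right)} = \left(\left(4 - -15\right) + 30\right) 1 \left(1 - 1\right) = \left(\left(4 + 15\right) + 30\right) 1 \left(1 - 1\right) = \left(19 + 30\right) 1 \cdot 0 = 49 \cdot 0 = 0$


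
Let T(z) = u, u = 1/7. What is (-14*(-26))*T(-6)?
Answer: 52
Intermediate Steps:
u = 1/7 (u = 1*(1/7) = 1/7 ≈ 0.14286)
T(z) = 1/7
(-14*(-26))*T(-6) = -14*(-26)*(1/7) = 364*(1/7) = 52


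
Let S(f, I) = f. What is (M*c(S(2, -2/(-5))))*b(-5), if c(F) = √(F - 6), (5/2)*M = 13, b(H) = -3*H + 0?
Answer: 156*I ≈ 156.0*I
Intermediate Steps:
b(H) = -3*H
M = 26/5 (M = (⅖)*13 = 26/5 ≈ 5.2000)
c(F) = √(-6 + F)
(M*c(S(2, -2/(-5))))*b(-5) = (26*√(-6 + 2)/5)*(-3*(-5)) = (26*√(-4)/5)*15 = (26*(2*I)/5)*15 = (52*I/5)*15 = 156*I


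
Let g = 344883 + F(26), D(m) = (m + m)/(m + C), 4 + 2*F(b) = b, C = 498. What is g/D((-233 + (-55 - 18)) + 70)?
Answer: -22590557/118 ≈ -1.9145e+5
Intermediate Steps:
F(b) = -2 + b/2
D(m) = 2*m/(498 + m) (D(m) = (m + m)/(m + 498) = (2*m)/(498 + m) = 2*m/(498 + m))
g = 344894 (g = 344883 + (-2 + (½)*26) = 344883 + (-2 + 13) = 344883 + 11 = 344894)
g/D((-233 + (-55 - 18)) + 70) = 344894/((2*((-233 + (-55 - 18)) + 70)/(498 + ((-233 + (-55 - 18)) + 70)))) = 344894/((2*((-233 - 73) + 70)/(498 + ((-233 - 73) + 70)))) = 344894/((2*(-306 + 70)/(498 + (-306 + 70)))) = 344894/((2*(-236)/(498 - 236))) = 344894/((2*(-236)/262)) = 344894/((2*(-236)*(1/262))) = 344894/(-236/131) = 344894*(-131/236) = -22590557/118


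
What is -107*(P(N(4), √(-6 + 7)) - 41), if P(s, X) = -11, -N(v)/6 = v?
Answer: 5564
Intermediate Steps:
N(v) = -6*v
-107*(P(N(4), √(-6 + 7)) - 41) = -107*(-11 - 41) = -107*(-52) = 5564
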